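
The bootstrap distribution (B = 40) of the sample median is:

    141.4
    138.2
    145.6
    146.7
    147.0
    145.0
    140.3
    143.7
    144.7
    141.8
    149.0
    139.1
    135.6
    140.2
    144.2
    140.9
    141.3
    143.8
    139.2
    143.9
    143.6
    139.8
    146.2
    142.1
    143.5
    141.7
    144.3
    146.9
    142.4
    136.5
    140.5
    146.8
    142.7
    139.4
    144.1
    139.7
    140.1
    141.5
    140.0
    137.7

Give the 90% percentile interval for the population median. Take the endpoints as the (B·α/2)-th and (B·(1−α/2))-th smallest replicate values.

(136.5, 146.9)

Sorted replicates: 135.6, 136.5, 137.7, 138.2, 139.1, 139.2, 139.4, 139.7, 139.8, 140.0, 140.1, 140.2, 140.3, 140.5, 140.9, 141.3, 141.4, 141.5, 141.7, 141.8, 142.1, 142.4, 142.7, 143.5, 143.6, 143.7, 143.8, 143.9, 144.1, 144.2, 144.3, 144.7, 145.0, 145.6, 146.2, 146.7, 146.8, 146.9, 147.0, 149.0
α = 0.10; lower rank = 40 × 0.050 = 2; upper rank = 40 × 0.950 = 38.
The 2nd smallest replicate is 136.5; the 38th is 146.9.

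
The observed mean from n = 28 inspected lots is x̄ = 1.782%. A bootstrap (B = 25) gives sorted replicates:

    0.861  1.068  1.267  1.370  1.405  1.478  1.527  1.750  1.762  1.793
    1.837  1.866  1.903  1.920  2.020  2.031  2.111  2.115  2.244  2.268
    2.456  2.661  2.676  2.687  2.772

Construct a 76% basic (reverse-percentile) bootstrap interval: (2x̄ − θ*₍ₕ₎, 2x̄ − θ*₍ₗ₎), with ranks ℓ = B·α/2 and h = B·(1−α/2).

(0.903, 2.297)

Percentile endpoints at ranks 3 and 22: θ*₍3₎ = 1.267, θ*₍22₎ = 2.661.
Basic interval reflects these around x̄:
  lower = 2 × 1.782 − 2.661 = 0.903
  upper = 2 × 1.782 − 1.267 = 2.297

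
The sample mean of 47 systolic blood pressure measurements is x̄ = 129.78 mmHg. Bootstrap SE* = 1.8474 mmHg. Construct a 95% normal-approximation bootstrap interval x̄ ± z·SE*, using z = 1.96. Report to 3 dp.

(126.159, 133.401)

Margin = 1.96 × 1.8474 = 3.6209
Interval: 129.78 ± 3.6209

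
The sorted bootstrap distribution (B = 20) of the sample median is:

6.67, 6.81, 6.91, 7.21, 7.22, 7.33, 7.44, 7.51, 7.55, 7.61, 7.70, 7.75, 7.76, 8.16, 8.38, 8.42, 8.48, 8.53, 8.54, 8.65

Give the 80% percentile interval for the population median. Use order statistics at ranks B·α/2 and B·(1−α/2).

(6.81, 8.53)

α = 0.20; lower rank = 20 × 0.100 = 2; upper rank = 20 × 0.900 = 18.
The 2nd smallest replicate is 6.81; the 18th is 8.53.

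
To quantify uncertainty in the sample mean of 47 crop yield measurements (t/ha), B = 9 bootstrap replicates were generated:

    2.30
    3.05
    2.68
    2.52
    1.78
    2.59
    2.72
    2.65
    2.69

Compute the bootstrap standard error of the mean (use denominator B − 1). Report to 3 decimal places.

SE* = 0.351

Bootstrap SE is the standard deviation of the 9 replicate means.
Mean of replicates: (2.30 + 3.05 + 2.68 + 2.52 + 1.78 + 2.59 + 2.72 + 2.65 + 2.69) / 9 = 22.9800 / 9 = 2.5533
Sum of squared deviations: (−0.2533)² + (+0.4967)² + (+0.1267)² + (−0.0333)² + (−0.7733)² + (+0.0367)² + (+0.1667)² + (+0.0967)² + (+0.1367)² = 0.9832
Variance = 0.9832 / 8 = 0.1229
SE* = √0.1229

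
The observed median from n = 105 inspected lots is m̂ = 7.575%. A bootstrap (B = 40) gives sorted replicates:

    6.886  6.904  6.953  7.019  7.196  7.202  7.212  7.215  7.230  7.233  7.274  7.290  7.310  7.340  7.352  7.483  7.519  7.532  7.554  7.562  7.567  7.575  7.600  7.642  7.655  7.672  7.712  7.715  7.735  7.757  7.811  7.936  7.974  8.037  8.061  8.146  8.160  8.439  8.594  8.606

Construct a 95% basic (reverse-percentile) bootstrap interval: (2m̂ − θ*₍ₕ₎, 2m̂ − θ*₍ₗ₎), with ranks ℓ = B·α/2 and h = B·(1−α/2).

(6.556, 8.264)

Percentile endpoints at ranks 1 and 39: θ*₍1₎ = 6.886, θ*₍39₎ = 8.594.
Basic interval reflects these around m̂:
  lower = 2 × 7.575 − 8.594 = 6.556
  upper = 2 × 7.575 − 6.886 = 8.264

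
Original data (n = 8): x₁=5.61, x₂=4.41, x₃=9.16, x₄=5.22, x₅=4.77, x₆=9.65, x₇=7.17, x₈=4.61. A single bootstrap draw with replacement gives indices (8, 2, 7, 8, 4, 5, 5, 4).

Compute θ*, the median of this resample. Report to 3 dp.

θ* = 4.770

Resample values: 4.61, 4.41, 7.17, 4.61, 5.22, 4.77, 4.77, 5.22.
Sorted: 4.41, 4.61, 4.61, 4.77, 4.77, 5.22, 5.22, 7.17
Median = average of the two middle values = 4.770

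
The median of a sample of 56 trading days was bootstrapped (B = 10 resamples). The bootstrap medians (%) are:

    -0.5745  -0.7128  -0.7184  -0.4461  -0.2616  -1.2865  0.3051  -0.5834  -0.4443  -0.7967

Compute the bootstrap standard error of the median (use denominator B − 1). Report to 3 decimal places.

Bootstrap SE is the standard deviation of the 10 replicate medians.
Mean of replicates: ((-0.5745) + (-0.7128) + (-0.7184) + (-0.4461) + (-0.2616) + (-1.2865) + 0.3051 + (-0.5834) + (-0.4443) + (-0.7967)) / 10 = -5.51920 / 10 = -0.55192
Sum of squared deviations: (−0.02258)² + (−0.16088)² + (−0.16648)² + (+0.10582)² + (+0.29032)² + (−0.73458)² + (+0.85702)² + (−0.03148)² + (+0.10762)² + (−0.24478)² = 1.49617
Variance = 1.49617 / 9 = 0.16624
SE* = √0.16624

SE* = 0.408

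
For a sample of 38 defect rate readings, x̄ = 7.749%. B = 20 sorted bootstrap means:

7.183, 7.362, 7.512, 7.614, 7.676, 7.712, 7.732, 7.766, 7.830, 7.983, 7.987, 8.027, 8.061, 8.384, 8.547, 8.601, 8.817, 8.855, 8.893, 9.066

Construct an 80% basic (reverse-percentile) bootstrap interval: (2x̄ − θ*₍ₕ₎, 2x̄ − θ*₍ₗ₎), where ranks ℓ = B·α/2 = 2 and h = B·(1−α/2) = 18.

Percentile endpoints at ranks 2 and 18: θ*₍2₎ = 7.362, θ*₍18₎ = 8.855.
Basic interval reflects these around x̄:
  lower = 2 × 7.749 − 8.855 = 6.643
  upper = 2 × 7.749 − 7.362 = 8.136

(6.643, 8.136)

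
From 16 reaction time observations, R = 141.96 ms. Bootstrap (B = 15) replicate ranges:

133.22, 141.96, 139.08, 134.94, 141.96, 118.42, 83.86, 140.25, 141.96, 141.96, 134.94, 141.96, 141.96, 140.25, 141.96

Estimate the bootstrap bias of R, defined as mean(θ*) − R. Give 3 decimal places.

mean(θ*) = (133.22 + 141.96 + 139.08 + 134.94 + 141.96 + 118.42 + 83.86 + 140.25 + 141.96 + 141.96 + 134.94 + 141.96 + 141.96 + 140.25 + 141.96) / 15 = 134.5787
bias = 134.5787 − 141.96

bias = −7.381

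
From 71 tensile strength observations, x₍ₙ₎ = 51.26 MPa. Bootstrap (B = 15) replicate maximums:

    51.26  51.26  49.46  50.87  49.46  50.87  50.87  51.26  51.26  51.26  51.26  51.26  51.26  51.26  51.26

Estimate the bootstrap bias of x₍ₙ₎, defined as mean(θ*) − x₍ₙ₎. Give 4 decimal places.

mean(θ*) = (51.26 + 51.26 + 49.46 + 50.87 + 49.46 + 50.87 + 50.87 + 51.26 + 51.26 + 51.26 + 51.26 + 51.26 + 51.26 + 51.26 + 51.26) / 15 = 50.94200
bias = 50.94200 − 51.26

bias = −0.3180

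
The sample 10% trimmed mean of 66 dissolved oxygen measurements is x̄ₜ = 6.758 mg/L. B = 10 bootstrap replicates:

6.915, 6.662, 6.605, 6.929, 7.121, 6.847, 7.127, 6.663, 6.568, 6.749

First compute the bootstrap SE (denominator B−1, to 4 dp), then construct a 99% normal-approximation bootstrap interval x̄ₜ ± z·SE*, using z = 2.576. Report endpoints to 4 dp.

Mean of replicates = 6.8186; sum of squared deviations = 0.3708; SE* = √(0.3708/9) = 0.2030
Margin = 2.576 × 0.2030 = 0.52293
Interval: 6.758 ± 0.52293

(6.2351, 7.2809)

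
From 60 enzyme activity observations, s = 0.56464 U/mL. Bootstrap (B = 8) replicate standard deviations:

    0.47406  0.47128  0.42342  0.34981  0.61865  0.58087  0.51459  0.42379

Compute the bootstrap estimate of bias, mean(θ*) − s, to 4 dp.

bias = −0.0826

mean(θ*) = (0.47406 + 0.47128 + 0.42342 + 0.34981 + 0.61865 + 0.58087 + 0.51459 + 0.42379) / 8 = 0.48206
bias = 0.48206 − 0.56464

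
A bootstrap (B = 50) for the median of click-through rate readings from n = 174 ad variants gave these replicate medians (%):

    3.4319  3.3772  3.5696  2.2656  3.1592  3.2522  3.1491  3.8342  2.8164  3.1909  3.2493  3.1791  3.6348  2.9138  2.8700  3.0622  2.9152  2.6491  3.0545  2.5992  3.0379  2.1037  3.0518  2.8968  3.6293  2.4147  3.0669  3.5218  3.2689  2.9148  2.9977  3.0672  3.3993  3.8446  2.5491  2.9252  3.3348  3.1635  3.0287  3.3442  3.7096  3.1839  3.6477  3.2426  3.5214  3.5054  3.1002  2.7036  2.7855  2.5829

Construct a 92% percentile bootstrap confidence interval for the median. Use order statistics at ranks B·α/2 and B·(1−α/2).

(2.2656, 3.7096)

Sorted replicates: 2.1037, 2.2656, 2.4147, 2.5491, 2.5829, 2.5992, 2.6491, 2.7036, 2.7855, 2.8164, 2.8700, 2.8968, 2.9138, 2.9148, 2.9152, 2.9252, 2.9977, 3.0287, 3.0379, 3.0518, 3.0545, 3.0622, 3.0669, 3.0672, 3.1002, 3.1491, 3.1592, 3.1635, 3.1791, 3.1839, 3.1909, 3.2426, 3.2493, 3.2522, 3.2689, 3.3348, 3.3442, 3.3772, 3.3993, 3.4319, 3.5054, 3.5214, 3.5218, 3.5696, 3.6293, 3.6348, 3.6477, 3.7096, 3.8342, 3.8446
α = 0.08; lower rank = 50 × 0.040 = 2; upper rank = 50 × 0.960 = 48.
The 2nd smallest replicate is 2.2656; the 48th is 3.7096.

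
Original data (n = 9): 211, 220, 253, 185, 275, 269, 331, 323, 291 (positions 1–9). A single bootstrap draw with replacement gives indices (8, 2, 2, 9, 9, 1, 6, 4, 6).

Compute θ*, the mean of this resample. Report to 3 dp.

Resample values: 323, 220, 220, 291, 291, 211, 269, 185, 269.
Mean = (323 + 220 + 220 + 291 + 291 + 211 + 269 + 185 + 269) / 9 = 2279.0 / 9 = 253.222

θ* = 253.222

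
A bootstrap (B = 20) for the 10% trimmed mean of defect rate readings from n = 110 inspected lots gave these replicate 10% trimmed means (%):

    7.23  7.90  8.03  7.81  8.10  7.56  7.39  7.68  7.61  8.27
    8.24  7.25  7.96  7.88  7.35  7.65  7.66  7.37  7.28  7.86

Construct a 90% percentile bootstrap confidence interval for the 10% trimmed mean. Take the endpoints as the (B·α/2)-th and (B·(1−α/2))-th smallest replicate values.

Sorted replicates: 7.23, 7.25, 7.28, 7.35, 7.37, 7.39, 7.56, 7.61, 7.65, 7.66, 7.68, 7.81, 7.86, 7.88, 7.90, 7.96, 8.03, 8.10, 8.24, 8.27
α = 0.10; lower rank = 20 × 0.050 = 1; upper rank = 20 × 0.950 = 19.
The 1st smallest replicate is 7.23; the 19th is 8.24.

(7.23, 8.24)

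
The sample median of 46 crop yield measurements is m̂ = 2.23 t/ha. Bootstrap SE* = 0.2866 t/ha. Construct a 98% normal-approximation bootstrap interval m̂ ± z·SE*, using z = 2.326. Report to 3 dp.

(1.563, 2.897)

Margin = 2.326 × 0.2866 = 0.6666
Interval: 2.23 ± 0.6666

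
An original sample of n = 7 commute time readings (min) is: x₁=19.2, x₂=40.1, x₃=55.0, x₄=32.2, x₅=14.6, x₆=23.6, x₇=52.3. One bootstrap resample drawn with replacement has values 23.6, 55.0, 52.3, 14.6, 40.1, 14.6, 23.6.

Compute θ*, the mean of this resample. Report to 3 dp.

Mean = (23.6 + 55.0 + 52.3 + 14.6 + 40.1 + 14.6 + 23.6) / 7 = 223.80 / 7 = 31.971

θ* = 31.971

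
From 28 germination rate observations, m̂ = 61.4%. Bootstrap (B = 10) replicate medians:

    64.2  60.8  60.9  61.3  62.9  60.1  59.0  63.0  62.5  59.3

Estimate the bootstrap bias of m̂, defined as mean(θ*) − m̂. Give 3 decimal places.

bias = +0.000

mean(θ*) = (64.2 + 60.8 + 60.9 + 61.3 + 62.9 + 60.1 + 59.0 + 63.0 + 62.5 + 59.3) / 10 = 61.4000
bias = 61.4000 − 61.4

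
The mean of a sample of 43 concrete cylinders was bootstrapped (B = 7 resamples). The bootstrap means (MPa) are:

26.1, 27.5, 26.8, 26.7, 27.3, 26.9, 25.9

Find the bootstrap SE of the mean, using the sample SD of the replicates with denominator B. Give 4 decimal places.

Bootstrap SE is the standard deviation of the 7 replicate means.
Mean of replicates: (26.1 + 27.5 + 26.8 + 26.7 + 27.3 + 26.9 + 25.9) / 7 = 187.20000 / 7 = 26.74286
Sum of squared deviations: (−0.64286)² + (+0.75714)² + (+0.05714)² + (−0.04286)² + (+0.55714)² + (+0.15714)² + (−0.84286)² = 2.03714
Variance = 2.03714 / 7 = 0.29102
SE* = √0.29102

SE* = 0.5395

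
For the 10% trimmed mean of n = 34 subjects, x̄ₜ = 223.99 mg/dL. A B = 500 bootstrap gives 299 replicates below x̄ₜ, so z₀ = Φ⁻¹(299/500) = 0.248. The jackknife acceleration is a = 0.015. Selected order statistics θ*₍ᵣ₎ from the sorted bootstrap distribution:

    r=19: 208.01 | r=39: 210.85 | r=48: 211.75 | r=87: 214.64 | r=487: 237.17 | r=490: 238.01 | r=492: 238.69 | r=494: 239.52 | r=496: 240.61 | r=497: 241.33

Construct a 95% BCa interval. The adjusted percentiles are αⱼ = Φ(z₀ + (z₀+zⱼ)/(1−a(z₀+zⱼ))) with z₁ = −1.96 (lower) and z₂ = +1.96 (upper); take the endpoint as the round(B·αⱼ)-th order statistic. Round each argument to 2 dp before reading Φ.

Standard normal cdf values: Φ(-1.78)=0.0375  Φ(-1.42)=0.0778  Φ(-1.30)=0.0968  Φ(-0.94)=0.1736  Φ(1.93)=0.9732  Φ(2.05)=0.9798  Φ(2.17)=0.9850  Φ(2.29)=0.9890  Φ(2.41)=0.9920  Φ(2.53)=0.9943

Lower: z₀ + z₁ = 0.248 + (-1.960) = -1.712; 1 − a(z₀+z₁) = 1 − (0.015)(-1.712) = 1.0257; argument = 0.248 + (-1.712)/1.0257 = -1.4211 → -1.42.
α₁ = Φ(-1.42) = 0.0778; rank = round(500 × 0.0778) = 39; θ*₍39₎ = 210.85.
Upper: z₀ + z₂ = 2.208; 1 − a(z₀+z₂) = 0.9669; argument = 2.5316 → 2.53; α₂ = 0.9943; rank = 497; θ*₍497₎ = 241.33.

(210.85, 241.33)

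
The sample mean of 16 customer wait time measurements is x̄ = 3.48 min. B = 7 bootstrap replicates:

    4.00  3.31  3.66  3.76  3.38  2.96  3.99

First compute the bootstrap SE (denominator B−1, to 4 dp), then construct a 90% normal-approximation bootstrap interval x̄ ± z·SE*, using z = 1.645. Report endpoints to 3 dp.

(2.850, 4.110)

Mean of replicates = 3.5800; sum of squared deviations = 0.8806; SE* = √(0.8806/6) = 0.3831
Margin = 1.645 × 0.3831 = 0.6302
Interval: 3.48 ± 0.6302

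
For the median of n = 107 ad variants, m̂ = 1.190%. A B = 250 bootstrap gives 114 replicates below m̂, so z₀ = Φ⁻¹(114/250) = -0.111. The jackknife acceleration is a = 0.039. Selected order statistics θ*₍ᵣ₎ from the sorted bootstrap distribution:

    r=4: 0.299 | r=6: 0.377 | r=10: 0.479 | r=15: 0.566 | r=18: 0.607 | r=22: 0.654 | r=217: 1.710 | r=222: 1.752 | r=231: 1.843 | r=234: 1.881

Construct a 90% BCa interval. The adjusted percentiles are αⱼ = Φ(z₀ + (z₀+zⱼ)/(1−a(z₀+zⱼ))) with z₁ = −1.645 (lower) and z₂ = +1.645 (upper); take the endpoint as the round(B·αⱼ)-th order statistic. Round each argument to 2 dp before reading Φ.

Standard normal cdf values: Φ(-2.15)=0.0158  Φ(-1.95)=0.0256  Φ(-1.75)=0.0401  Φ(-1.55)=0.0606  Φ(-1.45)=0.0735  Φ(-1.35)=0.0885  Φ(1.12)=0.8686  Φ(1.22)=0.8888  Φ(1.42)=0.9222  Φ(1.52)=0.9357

(0.479, 1.881)

Lower: z₀ + z₁ = -0.111 + (-1.645) = -1.756; 1 − a(z₀+z₁) = 1 − (0.039)(-1.756) = 1.0685; argument = -0.111 + (-1.756)/1.0685 = -1.7544 → -1.75.
α₁ = Φ(-1.75) = 0.0401; rank = round(250 × 0.0401) = 10; θ*₍10₎ = 0.479.
Upper: z₀ + z₂ = 1.534; 1 − a(z₀+z₂) = 0.9402; argument = 1.5206 → 1.52; α₂ = 0.9357; rank = 234; θ*₍234₎ = 1.881.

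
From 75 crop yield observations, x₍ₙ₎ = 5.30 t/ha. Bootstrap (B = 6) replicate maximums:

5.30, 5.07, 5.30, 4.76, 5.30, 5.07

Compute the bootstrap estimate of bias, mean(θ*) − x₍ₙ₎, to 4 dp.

mean(θ*) = (5.30 + 5.07 + 5.30 + 4.76 + 5.30 + 5.07) / 6 = 5.13333
bias = 5.13333 − 5.30

bias = −0.1667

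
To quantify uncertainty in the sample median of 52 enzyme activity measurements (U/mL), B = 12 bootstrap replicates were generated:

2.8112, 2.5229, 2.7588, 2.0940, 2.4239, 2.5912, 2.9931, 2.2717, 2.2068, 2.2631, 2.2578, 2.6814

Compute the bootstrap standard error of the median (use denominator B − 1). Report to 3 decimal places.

Bootstrap SE is the standard deviation of the 12 replicate medians.
Mean of replicates: (2.8112 + 2.5229 + 2.7588 + 2.0940 + 2.4239 + 2.5912 + 2.9931 + 2.2717 + 2.2068 + 2.2631 + 2.2578 + 2.6814) / 12 = 29.87590 / 12 = 2.48966
Sum of squared deviations: (+0.32154)² + (+0.03324)² + (+0.26914)² + (−0.39566)² + (−0.06576)² + (+0.10154)² + (+0.50344)² + (−0.21796)² + (−0.28286)² + (−0.22656)² + (−0.23186)² + (+0.19174)² = 0.87093
Variance = 0.87093 / 11 = 0.07918
SE* = √0.07918

SE* = 0.281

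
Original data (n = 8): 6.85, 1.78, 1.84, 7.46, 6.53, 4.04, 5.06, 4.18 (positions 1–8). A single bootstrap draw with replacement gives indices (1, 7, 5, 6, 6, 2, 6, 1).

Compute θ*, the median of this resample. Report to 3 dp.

θ* = 4.550

Resample values: 6.85, 5.06, 6.53, 4.04, 4.04, 1.78, 4.04, 6.85.
Sorted: 1.78, 4.04, 4.04, 4.04, 5.06, 6.53, 6.85, 6.85
Median = average of the two middle values = 4.550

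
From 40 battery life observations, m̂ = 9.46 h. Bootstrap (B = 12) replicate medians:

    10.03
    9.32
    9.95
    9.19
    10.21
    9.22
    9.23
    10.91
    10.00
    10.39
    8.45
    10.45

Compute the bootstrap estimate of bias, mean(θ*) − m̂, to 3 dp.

bias = +0.319

mean(θ*) = (10.03 + 9.32 + 9.95 + 9.19 + 10.21 + 9.22 + 9.23 + 10.91 + 10.00 + 10.39 + 8.45 + 10.45) / 12 = 9.7792
bias = 9.7792 − 9.46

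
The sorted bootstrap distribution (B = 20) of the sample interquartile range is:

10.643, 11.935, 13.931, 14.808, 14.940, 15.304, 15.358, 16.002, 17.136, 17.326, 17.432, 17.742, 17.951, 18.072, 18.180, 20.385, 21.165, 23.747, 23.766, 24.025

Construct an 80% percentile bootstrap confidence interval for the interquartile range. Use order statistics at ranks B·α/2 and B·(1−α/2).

(11.935, 23.747)

α = 0.20; lower rank = 20 × 0.100 = 2; upper rank = 20 × 0.900 = 18.
The 2nd smallest replicate is 11.935; the 18th is 23.747.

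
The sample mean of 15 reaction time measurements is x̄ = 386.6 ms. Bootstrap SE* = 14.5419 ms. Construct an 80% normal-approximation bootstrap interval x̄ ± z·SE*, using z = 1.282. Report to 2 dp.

(367.96, 405.24)

Margin = 1.282 × 14.5419 = 18.643
Interval: 386.6 ± 18.643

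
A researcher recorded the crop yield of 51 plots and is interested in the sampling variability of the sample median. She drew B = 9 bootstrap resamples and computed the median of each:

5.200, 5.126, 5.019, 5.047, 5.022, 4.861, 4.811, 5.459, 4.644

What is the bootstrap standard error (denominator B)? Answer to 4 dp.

Bootstrap SE is the standard deviation of the 9 replicate medians.
Mean of replicates: (5.200 + 5.126 + 5.019 + 5.047 + 5.022 + 4.861 + 4.811 + 5.459 + 4.644) / 9 = 45.18900 / 9 = 5.02100
Sum of squared deviations: (+0.17900)² + (+0.10500)² + (−0.00200)² + (+0.02600)² + (+0.00100)² + (−0.16000)² + (−0.21000)² + (+0.43800)² + (−0.37700)² = 0.44742
Variance = 0.44742 / 9 = 0.04971
SE* = √0.04971

SE* = 0.2230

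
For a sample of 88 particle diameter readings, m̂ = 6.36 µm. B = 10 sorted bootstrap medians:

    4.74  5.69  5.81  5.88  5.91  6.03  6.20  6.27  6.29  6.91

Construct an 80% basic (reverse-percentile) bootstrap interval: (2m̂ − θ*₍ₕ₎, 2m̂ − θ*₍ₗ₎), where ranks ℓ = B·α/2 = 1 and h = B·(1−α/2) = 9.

(6.43, 7.98)

Percentile endpoints at ranks 1 and 9: θ*₍1₎ = 4.74, θ*₍9₎ = 6.29.
Basic interval reflects these around m̂:
  lower = 2 × 6.36 − 6.29 = 6.43
  upper = 2 × 6.36 − 4.74 = 7.98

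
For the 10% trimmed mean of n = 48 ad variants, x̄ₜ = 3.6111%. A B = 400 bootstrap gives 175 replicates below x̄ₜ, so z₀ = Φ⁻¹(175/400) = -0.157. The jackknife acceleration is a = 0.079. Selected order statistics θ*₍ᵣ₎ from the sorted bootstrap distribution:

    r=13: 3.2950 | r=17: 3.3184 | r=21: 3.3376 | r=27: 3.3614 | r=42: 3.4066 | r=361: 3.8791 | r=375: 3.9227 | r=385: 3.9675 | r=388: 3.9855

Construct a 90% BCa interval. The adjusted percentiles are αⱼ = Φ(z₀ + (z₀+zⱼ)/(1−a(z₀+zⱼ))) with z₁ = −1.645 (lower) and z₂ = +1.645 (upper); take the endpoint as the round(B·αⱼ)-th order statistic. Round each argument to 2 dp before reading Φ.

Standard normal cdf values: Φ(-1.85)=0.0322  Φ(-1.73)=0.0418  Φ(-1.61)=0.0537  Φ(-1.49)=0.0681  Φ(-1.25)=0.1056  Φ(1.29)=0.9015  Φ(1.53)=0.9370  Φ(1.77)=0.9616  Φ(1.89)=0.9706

(3.3184, 3.9227)

Lower: z₀ + z₁ = -0.157 + (-1.645) = -1.802; 1 − a(z₀+z₁) = 1 − (0.079)(-1.802) = 1.1424; argument = -0.157 + (-1.802)/1.1424 = -1.7344 → -1.73.
α₁ = Φ(-1.73) = 0.0418; rank = round(400 × 0.0418) = 17; θ*₍17₎ = 3.3184.
Upper: z₀ + z₂ = 1.488; 1 − a(z₀+z₂) = 0.8824; argument = 1.5292 → 1.53; α₂ = 0.9370; rank = 375; θ*₍375₎ = 3.9227.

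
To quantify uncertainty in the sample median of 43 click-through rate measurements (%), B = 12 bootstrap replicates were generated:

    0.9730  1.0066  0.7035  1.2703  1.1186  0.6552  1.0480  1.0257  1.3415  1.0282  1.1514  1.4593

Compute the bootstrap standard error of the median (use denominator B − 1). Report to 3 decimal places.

Bootstrap SE is the standard deviation of the 12 replicate medians.
Mean of replicates: (0.9730 + 1.0066 + 0.7035 + 1.2703 + 1.1186 + 0.6552 + 1.0480 + 1.0257 + 1.3415 + 1.0282 + 1.1514 + 1.4593) / 12 = 12.78130 / 12 = 1.06511
Sum of squared deviations: (−0.09211)² + (−0.05851)² + (−0.36161)² + (+0.20519)² + (+0.05349)² + (−0.40991)² + (−0.01711)² + (−0.03941)² + (+0.27639)² + (−0.03691)² + (+0.08629)² + (+0.39419)² = 0.59809
Variance = 0.59809 / 11 = 0.05437
SE* = √0.05437

SE* = 0.233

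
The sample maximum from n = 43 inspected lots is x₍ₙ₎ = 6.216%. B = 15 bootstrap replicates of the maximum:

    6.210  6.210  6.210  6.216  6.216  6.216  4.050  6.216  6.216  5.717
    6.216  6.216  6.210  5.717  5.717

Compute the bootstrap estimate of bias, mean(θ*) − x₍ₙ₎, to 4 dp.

mean(θ*) = (6.210 + 6.210 + 6.210 + 6.216 + 6.216 + 6.216 + 4.050 + 6.216 + 6.216 + 5.717 + 6.216 + 6.216 + 6.210 + 5.717 + 5.717) / 15 = 5.97020
bias = 5.97020 − 6.216

bias = −0.2458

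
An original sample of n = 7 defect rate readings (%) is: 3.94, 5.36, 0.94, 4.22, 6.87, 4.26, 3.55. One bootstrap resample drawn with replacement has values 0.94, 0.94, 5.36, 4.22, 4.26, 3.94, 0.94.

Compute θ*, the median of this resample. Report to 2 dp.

Sorted: 0.94, 0.94, 0.94, 3.94, 4.22, 4.26, 5.36
Median = middle value = 3.94

θ* = 3.94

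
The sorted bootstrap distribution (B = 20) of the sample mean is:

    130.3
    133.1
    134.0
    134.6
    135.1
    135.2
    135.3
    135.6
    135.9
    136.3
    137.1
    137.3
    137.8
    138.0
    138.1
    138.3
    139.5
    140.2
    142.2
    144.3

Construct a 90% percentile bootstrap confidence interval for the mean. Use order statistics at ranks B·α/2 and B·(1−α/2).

(130.3, 142.2)

α = 0.10; lower rank = 20 × 0.050 = 1; upper rank = 20 × 0.950 = 19.
The 1st smallest replicate is 130.3; the 19th is 142.2.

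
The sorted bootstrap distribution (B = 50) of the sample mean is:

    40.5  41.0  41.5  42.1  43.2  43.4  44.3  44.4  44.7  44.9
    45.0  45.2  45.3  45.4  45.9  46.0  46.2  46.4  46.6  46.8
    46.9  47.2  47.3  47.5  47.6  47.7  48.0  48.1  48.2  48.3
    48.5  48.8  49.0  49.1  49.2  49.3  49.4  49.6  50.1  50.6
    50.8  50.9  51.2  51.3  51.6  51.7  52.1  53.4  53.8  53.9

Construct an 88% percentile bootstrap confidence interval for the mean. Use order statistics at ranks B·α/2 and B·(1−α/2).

(41.5, 52.1)

α = 0.12; lower rank = 50 × 0.060 = 3; upper rank = 50 × 0.940 = 47.
The 3rd smallest replicate is 41.5; the 47th is 52.1.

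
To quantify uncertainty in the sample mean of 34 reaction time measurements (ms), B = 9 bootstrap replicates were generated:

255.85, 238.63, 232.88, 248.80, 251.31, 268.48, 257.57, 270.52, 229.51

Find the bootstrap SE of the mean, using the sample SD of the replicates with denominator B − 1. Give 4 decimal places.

SE* = 14.5691

Bootstrap SE is the standard deviation of the 9 replicate means.
Mean of replicates: (255.85 + 238.63 + 232.88 + 248.80 + 251.31 + 268.48 + 257.57 + 270.52 + 229.51) / 9 = 2253.55000 / 9 = 250.39444
Sum of squared deviations: (+5.45556)² + (−11.76444)² + (−17.51444)² + (−1.59444)² + (+0.91556)² + (+18.08556)² + (+7.17556)² + (+20.12556)² + (−20.88444)² = 1698.07542
Variance = 1698.07542 / 8 = 212.25943
SE* = √212.25943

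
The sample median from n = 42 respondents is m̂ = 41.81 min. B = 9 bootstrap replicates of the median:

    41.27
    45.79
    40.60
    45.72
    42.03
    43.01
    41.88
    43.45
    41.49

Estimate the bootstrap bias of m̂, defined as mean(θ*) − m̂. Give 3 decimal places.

mean(θ*) = (41.27 + 45.79 + 40.60 + 45.72 + 42.03 + 43.01 + 41.88 + 43.45 + 41.49) / 9 = 42.8044
bias = 42.8044 − 41.81

bias = +0.994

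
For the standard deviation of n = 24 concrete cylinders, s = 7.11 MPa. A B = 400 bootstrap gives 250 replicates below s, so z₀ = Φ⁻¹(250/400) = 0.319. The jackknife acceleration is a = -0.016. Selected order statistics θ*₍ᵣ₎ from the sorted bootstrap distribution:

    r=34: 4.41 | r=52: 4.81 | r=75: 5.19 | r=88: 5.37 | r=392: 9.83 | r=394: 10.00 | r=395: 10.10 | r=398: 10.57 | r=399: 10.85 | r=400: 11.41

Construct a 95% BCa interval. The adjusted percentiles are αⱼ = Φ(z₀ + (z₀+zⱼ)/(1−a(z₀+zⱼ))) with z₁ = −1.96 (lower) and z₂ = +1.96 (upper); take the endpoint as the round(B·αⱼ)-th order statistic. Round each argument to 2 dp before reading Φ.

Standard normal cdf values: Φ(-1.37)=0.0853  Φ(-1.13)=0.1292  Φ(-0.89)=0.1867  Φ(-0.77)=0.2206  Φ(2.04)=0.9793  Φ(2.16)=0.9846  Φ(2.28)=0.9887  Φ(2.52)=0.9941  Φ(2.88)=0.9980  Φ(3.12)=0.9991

(4.41, 10.57)

Lower: z₀ + z₁ = 0.319 + (-1.960) = -1.641; 1 − a(z₀+z₁) = 1 − (-0.016)(-1.641) = 0.9737; argument = 0.319 + (-1.641)/0.9737 = -1.3662 → -1.37.
α₁ = Φ(-1.37) = 0.0853; rank = round(400 × 0.0853) = 34; θ*₍34₎ = 4.41.
Upper: z₀ + z₂ = 2.279; 1 − a(z₀+z₂) = 1.0365; argument = 2.5178 → 2.52; α₂ = 0.9941; rank = 398; θ*₍398₎ = 10.57.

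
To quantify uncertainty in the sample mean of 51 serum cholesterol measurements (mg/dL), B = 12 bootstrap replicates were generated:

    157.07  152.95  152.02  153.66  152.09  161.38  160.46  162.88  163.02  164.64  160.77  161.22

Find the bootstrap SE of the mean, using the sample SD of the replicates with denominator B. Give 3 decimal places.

Bootstrap SE is the standard deviation of the 12 replicate means.
Mean of replicates: (157.07 + 152.95 + 152.02 + 153.66 + 152.09 + 161.38 + 160.46 + 162.88 + 163.02 + 164.64 + 160.77 + 161.22) / 12 = 1902.1600 / 12 = 158.5133
Sum of squared deviations: (−1.4433)² + (−5.5633)² + (−6.4933)² + (−4.8533)² + (−6.4233)² + (+2.8667)² + (+1.9467)² + (+4.3667)² + (+4.5067)² + (+6.1267)² + (+2.2567)² + (+2.7067)² = 241.3511
Variance = 241.3511 / 12 = 20.1126
SE* = √20.1126

SE* = 4.485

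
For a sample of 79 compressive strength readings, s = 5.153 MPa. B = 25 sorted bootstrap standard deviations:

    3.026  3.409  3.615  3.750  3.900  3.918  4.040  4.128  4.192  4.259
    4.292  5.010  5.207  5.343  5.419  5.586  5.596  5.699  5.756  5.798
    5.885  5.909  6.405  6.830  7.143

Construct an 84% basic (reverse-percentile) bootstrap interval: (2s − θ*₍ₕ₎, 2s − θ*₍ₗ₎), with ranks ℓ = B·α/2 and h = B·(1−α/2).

(3.901, 6.897)

Percentile endpoints at ranks 2 and 23: θ*₍2₎ = 3.409, θ*₍23₎ = 6.405.
Basic interval reflects these around s:
  lower = 2 × 5.153 − 6.405 = 3.901
  upper = 2 × 5.153 − 3.409 = 6.897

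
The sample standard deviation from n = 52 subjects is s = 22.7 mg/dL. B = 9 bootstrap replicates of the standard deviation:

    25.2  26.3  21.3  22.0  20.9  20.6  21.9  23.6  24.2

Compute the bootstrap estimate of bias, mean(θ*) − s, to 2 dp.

mean(θ*) = (25.2 + 26.3 + 21.3 + 22.0 + 20.9 + 20.6 + 21.9 + 23.6 + 24.2) / 9 = 22.889
bias = 22.889 − 22.7

bias = +0.19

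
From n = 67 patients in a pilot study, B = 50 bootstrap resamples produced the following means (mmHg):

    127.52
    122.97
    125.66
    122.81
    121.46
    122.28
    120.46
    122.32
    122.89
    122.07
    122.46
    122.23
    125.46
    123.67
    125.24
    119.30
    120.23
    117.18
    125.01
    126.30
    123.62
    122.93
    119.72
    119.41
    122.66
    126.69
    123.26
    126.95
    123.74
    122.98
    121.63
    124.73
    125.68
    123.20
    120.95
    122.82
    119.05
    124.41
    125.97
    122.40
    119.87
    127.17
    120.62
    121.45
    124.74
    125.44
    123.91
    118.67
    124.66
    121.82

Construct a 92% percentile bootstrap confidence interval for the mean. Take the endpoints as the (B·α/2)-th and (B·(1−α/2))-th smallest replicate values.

Sorted replicates: 117.18, 118.67, 119.05, 119.30, 119.41, 119.72, 119.87, 120.23, 120.46, 120.62, 120.95, 121.45, 121.46, 121.63, 121.82, 122.07, 122.23, 122.28, 122.32, 122.40, 122.46, 122.66, 122.81, 122.82, 122.89, 122.93, 122.97, 122.98, 123.20, 123.26, 123.62, 123.67, 123.74, 123.91, 124.41, 124.66, 124.73, 124.74, 125.01, 125.24, 125.44, 125.46, 125.66, 125.68, 125.97, 126.30, 126.69, 126.95, 127.17, 127.52
α = 0.08; lower rank = 50 × 0.040 = 2; upper rank = 50 × 0.960 = 48.
The 2nd smallest replicate is 118.67; the 48th is 126.95.

(118.67, 126.95)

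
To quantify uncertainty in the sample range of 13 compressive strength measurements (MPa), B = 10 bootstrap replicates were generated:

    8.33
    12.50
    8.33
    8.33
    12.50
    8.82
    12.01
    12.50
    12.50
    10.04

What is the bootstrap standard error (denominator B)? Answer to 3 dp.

SE* = 1.881

Bootstrap SE is the standard deviation of the 10 replicate ranges.
Mean of replicates: (8.33 + 12.50 + 8.33 + 8.33 + 12.50 + 8.82 + 12.01 + 12.50 + 12.50 + 10.04) / 10 = 105.8600 / 10 = 10.5860
Sum of squared deviations: (−2.2560)² + (+1.9140)² + (−2.2560)² + (−2.2560)² + (+1.9140)² + (−1.7660)² + (+1.4240)² + (+1.9140)² + (+1.9140)² + (−0.5460)² = 35.3668
Variance = 35.3668 / 10 = 3.5367
SE* = √3.5367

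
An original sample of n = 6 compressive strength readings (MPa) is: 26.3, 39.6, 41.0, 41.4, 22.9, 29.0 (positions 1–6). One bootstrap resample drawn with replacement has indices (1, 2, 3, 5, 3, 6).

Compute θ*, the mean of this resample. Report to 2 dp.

θ* = 33.30

Resample values: 26.3, 39.6, 41.0, 22.9, 41.0, 29.0.
Mean = (26.3 + 39.6 + 41.0 + 22.9 + 41.0 + 29.0) / 6 = 199.80 / 6 = 33.30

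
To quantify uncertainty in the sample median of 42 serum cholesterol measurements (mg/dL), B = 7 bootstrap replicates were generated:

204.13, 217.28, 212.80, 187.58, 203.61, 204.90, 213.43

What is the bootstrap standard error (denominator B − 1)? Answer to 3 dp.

Bootstrap SE is the standard deviation of the 7 replicate medians.
Mean of replicates: (204.13 + 217.28 + 212.80 + 187.58 + 203.61 + 204.90 + 213.43) / 7 = 1443.7300 / 7 = 206.2471
Sum of squared deviations: (−2.1171)² + (+11.0329)² + (+6.5529)² + (−18.6671)² + (−2.6371)² + (−1.3471)² + (+7.1829)² = 577.9711
Variance = 577.9711 / 6 = 96.3285
SE* = √96.3285

SE* = 9.815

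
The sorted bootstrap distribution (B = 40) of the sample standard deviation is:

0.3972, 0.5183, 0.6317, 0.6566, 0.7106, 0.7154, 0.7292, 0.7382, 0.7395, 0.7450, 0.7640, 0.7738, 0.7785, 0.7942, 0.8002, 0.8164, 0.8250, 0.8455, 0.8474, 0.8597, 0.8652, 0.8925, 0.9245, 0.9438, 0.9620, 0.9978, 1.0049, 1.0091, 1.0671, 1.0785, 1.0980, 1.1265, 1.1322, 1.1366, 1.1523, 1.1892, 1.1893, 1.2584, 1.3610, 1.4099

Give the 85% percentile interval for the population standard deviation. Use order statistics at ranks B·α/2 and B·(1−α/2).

α = 0.15; lower rank = 40 × 0.075 = 3; upper rank = 40 × 0.925 = 37.
The 3rd smallest replicate is 0.6317; the 37th is 1.1893.

(0.6317, 1.1893)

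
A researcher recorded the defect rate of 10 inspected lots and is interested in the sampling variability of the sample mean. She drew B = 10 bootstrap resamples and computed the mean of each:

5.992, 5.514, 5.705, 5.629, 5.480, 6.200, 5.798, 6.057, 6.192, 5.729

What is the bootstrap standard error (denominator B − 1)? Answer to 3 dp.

Bootstrap SE is the standard deviation of the 10 replicate means.
Mean of replicates: (5.992 + 5.514 + 5.705 + 5.629 + 5.480 + 6.200 + 5.798 + 6.057 + 6.192 + 5.729) / 10 = 58.2960 / 10 = 5.8296
Sum of squared deviations: (+0.1624)² + (−0.3156)² + (−0.1246)² + (−0.2006)² + (−0.3496)² + (+0.3704)² + (−0.0316)² + (+0.2274)² + (+0.3624)² + (−0.1006)² = 0.6353
Variance = 0.6353 / 9 = 0.0706
SE* = √0.0706

SE* = 0.266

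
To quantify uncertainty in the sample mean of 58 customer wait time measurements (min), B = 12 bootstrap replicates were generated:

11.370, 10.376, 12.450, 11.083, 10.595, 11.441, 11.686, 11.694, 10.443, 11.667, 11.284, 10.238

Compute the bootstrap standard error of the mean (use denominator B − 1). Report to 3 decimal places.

SE* = 0.668

Bootstrap SE is the standard deviation of the 12 replicate means.
Mean of replicates: (11.370 + 10.376 + 12.450 + 11.083 + 10.595 + 11.441 + 11.686 + 11.694 + 10.443 + 11.667 + 11.284 + 10.238) / 12 = 134.3270 / 12 = 11.1939
Sum of squared deviations: (+0.1761)² + (−0.8179)² + (+1.2561)² + (−0.1109)² + (−0.5989)² + (+0.2471)² + (+0.4921)² + (+0.5001)² + (−0.7509)² + (+0.4731)² + (+0.0901)² + (−0.9559)² = 4.9116
Variance = 4.9116 / 11 = 0.4465
SE* = √0.4465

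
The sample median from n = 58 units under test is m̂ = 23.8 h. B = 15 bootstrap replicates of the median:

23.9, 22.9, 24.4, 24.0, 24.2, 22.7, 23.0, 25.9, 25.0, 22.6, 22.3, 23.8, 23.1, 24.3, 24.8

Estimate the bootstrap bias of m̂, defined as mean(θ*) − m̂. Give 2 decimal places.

bias = −0.01

mean(θ*) = (23.9 + 22.9 + 24.4 + 24.0 + 24.2 + 22.7 + 23.0 + 25.9 + 25.0 + 22.6 + 22.3 + 23.8 + 23.1 + 24.3 + 24.8) / 15 = 23.793
bias = 23.793 − 23.8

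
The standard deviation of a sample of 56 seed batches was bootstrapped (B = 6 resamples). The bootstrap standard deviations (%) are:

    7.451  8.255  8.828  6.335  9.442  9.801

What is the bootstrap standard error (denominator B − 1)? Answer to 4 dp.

SE* = 1.2964

Bootstrap SE is the standard deviation of the 6 replicate standard deviations.
Mean of replicates: (7.451 + 8.255 + 8.828 + 6.335 + 9.442 + 9.801) / 6 = 50.11200 / 6 = 8.35200
Sum of squared deviations: (−0.90100)² + (−0.09700)² + (+0.47600)² + (−2.01700)² + (+1.09000)² + (+1.44900)² = 8.40378
Variance = 8.40378 / 5 = 1.68076
SE* = √1.68076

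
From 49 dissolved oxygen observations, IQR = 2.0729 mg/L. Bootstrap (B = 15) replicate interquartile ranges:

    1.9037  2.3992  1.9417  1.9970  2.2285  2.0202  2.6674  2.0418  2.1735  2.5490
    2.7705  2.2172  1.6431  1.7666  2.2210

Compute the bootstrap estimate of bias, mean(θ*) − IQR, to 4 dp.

mean(θ*) = (1.9037 + 2.3992 + 1.9417 + 1.9970 + 2.2285 + 2.0202 + 2.6674 + 2.0418 + 2.1735 + 2.5490 + 2.7705 + 2.2172 + 1.6431 + 1.7666 + 2.2210) / 15 = 2.16936
bias = 2.16936 − 2.0729

bias = +0.0965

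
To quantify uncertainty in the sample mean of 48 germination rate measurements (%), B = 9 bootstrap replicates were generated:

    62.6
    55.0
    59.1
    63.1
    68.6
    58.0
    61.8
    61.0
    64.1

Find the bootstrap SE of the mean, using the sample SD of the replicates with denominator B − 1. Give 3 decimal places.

SE* = 3.898

Bootstrap SE is the standard deviation of the 9 replicate means.
Mean of replicates: (62.6 + 55.0 + 59.1 + 63.1 + 68.6 + 58.0 + 61.8 + 61.0 + 64.1) / 9 = 553.3000 / 9 = 61.4778
Sum of squared deviations: (+1.1222)² + (−6.4778)² + (−2.3778)² + (+1.6222)² + (+7.1222)² + (−3.4778)² + (+0.3222)² + (−0.4778)² + (+2.6222)² = 121.5356
Variance = 121.5356 / 8 = 15.1919
SE* = √15.1919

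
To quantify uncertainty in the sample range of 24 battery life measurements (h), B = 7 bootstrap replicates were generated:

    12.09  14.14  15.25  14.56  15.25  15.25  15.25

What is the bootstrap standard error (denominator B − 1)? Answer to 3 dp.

Bootstrap SE is the standard deviation of the 7 replicate ranges.
Mean of replicates: (12.09 + 14.14 + 15.25 + 14.56 + 15.25 + 15.25 + 15.25) / 7 = 101.7900 / 7 = 14.5414
Sum of squared deviations: (−2.4514)² + (−0.4014)² + (+0.7086)² + (+0.0186)² + (+0.7086)² + (+0.7086)² + (+0.7086)² = 8.1793
Variance = 8.1793 / 6 = 1.3632
SE* = √1.3632

SE* = 1.168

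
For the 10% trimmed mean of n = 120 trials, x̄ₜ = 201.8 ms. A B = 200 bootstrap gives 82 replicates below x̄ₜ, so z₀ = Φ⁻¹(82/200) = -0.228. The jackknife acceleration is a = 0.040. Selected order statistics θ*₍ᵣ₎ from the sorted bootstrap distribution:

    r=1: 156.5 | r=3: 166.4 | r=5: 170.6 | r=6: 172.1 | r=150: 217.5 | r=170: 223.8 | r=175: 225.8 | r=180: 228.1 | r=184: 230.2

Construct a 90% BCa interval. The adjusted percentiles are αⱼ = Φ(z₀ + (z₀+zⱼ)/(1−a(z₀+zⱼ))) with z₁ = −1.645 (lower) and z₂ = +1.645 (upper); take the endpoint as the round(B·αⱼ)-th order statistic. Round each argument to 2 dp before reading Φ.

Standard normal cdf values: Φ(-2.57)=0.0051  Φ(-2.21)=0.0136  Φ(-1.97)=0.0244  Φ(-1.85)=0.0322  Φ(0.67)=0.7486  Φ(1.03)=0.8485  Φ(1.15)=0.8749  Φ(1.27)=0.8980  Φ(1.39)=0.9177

Lower: z₀ + z₁ = -0.228 + (-1.645) = -1.873; 1 − a(z₀+z₁) = 1 − (0.040)(-1.873) = 1.0749; argument = -0.228 + (-1.873)/1.0749 = -1.9705 → -1.97.
α₁ = Φ(-1.97) = 0.0244; rank = round(200 × 0.0244) = 5; θ*₍5₎ = 170.6.
Upper: z₀ + z₂ = 1.417; 1 − a(z₀+z₂) = 0.9433; argument = 1.2741 → 1.27; α₂ = 0.8980; rank = 180; θ*₍180₎ = 228.1.

(170.6, 228.1)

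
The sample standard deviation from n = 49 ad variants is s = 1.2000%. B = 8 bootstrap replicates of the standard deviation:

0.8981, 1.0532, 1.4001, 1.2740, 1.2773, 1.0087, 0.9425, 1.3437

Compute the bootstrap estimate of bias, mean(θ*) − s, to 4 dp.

mean(θ*) = (0.8981 + 1.0532 + 1.4001 + 1.2740 + 1.2773 + 1.0087 + 0.9425 + 1.3437) / 8 = 1.14970
bias = 1.14970 − 1.2000

bias = −0.0503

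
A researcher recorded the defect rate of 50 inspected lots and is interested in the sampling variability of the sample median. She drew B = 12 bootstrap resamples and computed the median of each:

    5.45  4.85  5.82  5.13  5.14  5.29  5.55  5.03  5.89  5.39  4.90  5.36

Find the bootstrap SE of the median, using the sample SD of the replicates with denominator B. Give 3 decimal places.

SE* = 0.316

Bootstrap SE is the standard deviation of the 12 replicate medians.
Mean of replicates: (5.45 + 4.85 + 5.82 + 5.13 + 5.14 + 5.29 + 5.55 + 5.03 + 5.89 + 5.39 + 4.90 + 5.36) / 12 = 63.80000 / 12 = 5.31667
Sum of squared deviations: (+0.13333)² + (−0.46667)² + (+0.50333)² + (−0.18667)² + (−0.17667)² + (−0.02667)² + (+0.23333)² + (−0.28667)² + (+0.57333)² + (+0.07333)² + (−0.41667)² + (+0.04333)² = 1.20187
Variance = 1.20187 / 12 = 0.10016
SE* = √0.10016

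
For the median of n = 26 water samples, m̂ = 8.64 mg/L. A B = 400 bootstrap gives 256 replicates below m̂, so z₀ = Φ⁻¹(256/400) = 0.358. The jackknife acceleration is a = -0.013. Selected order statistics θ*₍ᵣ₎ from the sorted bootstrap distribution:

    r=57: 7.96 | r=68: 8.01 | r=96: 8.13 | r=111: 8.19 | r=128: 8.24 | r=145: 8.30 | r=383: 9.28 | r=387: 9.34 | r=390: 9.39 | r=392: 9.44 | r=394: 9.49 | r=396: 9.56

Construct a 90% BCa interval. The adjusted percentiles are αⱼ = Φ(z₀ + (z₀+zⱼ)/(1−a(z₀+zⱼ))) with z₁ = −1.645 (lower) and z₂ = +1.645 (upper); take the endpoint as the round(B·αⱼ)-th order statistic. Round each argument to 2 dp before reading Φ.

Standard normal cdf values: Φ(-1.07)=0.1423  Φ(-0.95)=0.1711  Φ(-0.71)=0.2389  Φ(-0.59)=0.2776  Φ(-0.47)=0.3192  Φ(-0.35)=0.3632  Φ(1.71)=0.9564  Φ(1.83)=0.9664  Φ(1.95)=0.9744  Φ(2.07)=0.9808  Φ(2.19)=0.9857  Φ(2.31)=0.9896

(8.01, 9.56)

Lower: z₀ + z₁ = 0.358 + (-1.645) = -1.287; 1 − a(z₀+z₁) = 1 − (-0.013)(-1.287) = 0.9833; argument = 0.358 + (-1.287)/0.9833 = -0.9509 → -0.95.
α₁ = Φ(-0.95) = 0.1711; rank = round(400 × 0.1711) = 68; θ*₍68₎ = 8.01.
Upper: z₀ + z₂ = 2.003; 1 − a(z₀+z₂) = 1.0260; argument = 2.3102 → 2.31; α₂ = 0.9896; rank = 396; θ*₍396₎ = 9.56.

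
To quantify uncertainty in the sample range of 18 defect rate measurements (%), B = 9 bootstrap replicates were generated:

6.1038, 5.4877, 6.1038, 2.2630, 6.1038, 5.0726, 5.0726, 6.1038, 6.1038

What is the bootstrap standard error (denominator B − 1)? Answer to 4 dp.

SE* = 1.2518

Bootstrap SE is the standard deviation of the 9 replicate ranges.
Mean of replicates: (6.1038 + 5.4877 + 6.1038 + 2.2630 + 6.1038 + 5.0726 + 5.0726 + 6.1038 + 6.1038) / 9 = 48.41490 / 9 = 5.37943
Sum of squared deviations: (+0.72437)² + (+0.10827)² + (+0.72437)² + (−3.11643)² + (+0.72437)² + (−0.30683)² + (−0.30683)² + (+0.72437)² + (+0.72437)² = 12.53571
Variance = 12.53571 / 8 = 1.56696
SE* = √1.56696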